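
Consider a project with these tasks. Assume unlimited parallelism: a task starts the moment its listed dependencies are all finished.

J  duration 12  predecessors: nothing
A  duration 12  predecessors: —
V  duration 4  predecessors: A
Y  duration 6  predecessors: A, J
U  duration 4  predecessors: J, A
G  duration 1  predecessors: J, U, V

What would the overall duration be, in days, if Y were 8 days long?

Critical path before the change: J→Y = 12+6 = 18 giving 18 days.
Y lies on that path, so at 8 days the path becomes 20 days.
The critical path is still J→Y; finish is now 20 days.

20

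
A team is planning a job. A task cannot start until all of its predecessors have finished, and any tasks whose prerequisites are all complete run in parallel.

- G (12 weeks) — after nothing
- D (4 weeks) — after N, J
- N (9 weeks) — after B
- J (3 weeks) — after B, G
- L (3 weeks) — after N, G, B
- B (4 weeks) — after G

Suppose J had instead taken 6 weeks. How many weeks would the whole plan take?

The binding path is G→B→N→D = 12+4+9+4 = 29; finish at 29 weeks.
J has 6 weeks of float (longest path through it is 23).
That remains the longest chain; total 29 weeks.

29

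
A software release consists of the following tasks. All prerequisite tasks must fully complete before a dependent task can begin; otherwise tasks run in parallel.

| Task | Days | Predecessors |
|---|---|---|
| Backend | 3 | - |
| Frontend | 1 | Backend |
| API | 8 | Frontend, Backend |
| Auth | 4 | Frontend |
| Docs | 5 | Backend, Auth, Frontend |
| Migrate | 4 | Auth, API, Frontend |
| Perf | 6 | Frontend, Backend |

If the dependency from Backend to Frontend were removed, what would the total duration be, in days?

With the dependency in place, Backend→Frontend→API→Migrate = 3+1+8+4 = 16 sets the finish at 16 days.
Without Backend→Frontend, Frontend's earliest start moves from 3 to 0.
The longest chain is now Backend→API→Migrate = 3+8+4 = 15, so the project takes 15 days.

15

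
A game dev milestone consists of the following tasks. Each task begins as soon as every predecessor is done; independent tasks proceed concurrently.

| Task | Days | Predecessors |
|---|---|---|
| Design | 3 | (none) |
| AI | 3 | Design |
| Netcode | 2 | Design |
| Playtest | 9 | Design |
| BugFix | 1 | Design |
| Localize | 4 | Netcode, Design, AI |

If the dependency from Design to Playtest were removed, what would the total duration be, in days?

With the dependency in place, Design→Playtest = 3+9 = 12 sets the finish at 12 days.
Without Design→Playtest, Playtest's earliest start moves from 3 to 0.
After: Design→AI→Localize = 3+3+4 = 10 → 10 days.

10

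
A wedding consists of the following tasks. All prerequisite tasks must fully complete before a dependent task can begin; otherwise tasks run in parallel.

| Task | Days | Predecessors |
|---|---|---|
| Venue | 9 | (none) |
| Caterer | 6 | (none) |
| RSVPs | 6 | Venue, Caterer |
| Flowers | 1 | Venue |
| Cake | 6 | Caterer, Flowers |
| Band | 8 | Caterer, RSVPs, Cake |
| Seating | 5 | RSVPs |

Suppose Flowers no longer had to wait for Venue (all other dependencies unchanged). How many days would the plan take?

23

Original critical path: Venue→Flowers→Cake→Band = 9+1+6+8 = 24 ⇒ 24 days.
Without Venue→Flowers, Flowers's earliest start moves from 9 to 0.
The longest chain is now Venue→RSVPs→Band = 9+6+8 = 23, so the plan takes 23 days.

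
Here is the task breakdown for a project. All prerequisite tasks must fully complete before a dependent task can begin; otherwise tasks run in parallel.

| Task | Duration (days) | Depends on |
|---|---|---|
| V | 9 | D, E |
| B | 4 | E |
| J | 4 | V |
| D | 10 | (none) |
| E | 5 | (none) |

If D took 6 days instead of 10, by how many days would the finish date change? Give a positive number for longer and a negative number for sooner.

-4

As given, the longest chain is D→V→J = 10+9+4 = 23, so the finish is 23 days.
D lies on that path, so at 6 days the path becomes 19 days.
The critical path is still D→V→J; finish is now 19 days.
Change in finish: 19 − 23 = -4 days.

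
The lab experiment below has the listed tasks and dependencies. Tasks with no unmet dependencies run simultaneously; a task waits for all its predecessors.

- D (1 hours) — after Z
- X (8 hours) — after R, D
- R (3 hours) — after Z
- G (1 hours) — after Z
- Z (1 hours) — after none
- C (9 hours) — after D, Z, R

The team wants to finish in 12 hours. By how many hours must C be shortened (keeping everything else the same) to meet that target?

Current finish: 13 hours; target: 12.
C is on every critical path, so each hour cut from C cuts the finish by one (this holds down to a finish of 12).
Need 13 − 12 = 1 hour off C → C becomes 8 hours, finish becomes 12.

1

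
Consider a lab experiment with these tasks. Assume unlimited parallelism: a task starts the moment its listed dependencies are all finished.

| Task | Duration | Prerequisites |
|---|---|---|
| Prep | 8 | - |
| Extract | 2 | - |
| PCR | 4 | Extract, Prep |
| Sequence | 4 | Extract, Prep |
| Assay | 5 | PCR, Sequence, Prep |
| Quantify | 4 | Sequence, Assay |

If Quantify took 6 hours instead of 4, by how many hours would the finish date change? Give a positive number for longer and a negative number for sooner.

2

As given, the longest chain is Prep→PCR→Assay→Quantify = 8+4+5+4 = 21, so the finish is 21 hours.
Quantify is on the critical path; changing it to 6 makes that path 23 hours.
That remains the longest chain; total 23 hours.
Change in finish: 23 − 21 = +2 hours.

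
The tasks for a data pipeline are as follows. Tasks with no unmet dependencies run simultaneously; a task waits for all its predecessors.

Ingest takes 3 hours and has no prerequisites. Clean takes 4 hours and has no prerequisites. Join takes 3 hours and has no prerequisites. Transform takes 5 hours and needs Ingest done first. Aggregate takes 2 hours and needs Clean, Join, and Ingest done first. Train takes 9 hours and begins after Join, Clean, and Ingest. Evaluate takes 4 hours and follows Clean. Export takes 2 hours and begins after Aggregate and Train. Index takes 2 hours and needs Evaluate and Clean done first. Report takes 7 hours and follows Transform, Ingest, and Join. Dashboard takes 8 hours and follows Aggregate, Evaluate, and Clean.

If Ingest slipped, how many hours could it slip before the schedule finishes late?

Clean→Evaluate→Dashboard = 4+4+8 = 16 sets the makespan at 16 hours.
Longest path through Ingest: 15 hours (earliest finish 3, latest finish 4).
So Ingest can slip 4 − 3 = 1 hour.

1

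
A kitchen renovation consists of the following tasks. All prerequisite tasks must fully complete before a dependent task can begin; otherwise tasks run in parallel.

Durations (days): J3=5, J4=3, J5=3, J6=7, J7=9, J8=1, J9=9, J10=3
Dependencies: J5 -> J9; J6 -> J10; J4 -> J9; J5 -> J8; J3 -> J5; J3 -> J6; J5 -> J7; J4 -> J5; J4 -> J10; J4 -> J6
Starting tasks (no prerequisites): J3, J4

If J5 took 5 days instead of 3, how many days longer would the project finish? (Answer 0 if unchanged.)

The binding path is J3→J5→J7 = 5+3+9 = 17; finish at 17 days.
J5 lies on that path, so at 5 days the path becomes 19 days.
The critical path is still J3→J5→J7; finish is now 19 days.
Change in finish: 19 − 17 = +2 days.

2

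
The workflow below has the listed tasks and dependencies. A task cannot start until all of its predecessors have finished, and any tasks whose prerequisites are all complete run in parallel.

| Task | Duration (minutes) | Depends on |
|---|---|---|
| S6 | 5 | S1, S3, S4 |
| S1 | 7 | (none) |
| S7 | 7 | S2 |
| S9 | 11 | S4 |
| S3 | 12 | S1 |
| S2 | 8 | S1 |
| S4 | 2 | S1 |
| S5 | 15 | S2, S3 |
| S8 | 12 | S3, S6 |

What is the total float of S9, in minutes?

The longest chain is S1→S3→S6→S8 = 7+12+5+12 = 36; overall finish 36 minutes.
The longest chain containing S9 totals 20 minutes.
Slack of S9 = 25 − 9 = 16 minutes.

16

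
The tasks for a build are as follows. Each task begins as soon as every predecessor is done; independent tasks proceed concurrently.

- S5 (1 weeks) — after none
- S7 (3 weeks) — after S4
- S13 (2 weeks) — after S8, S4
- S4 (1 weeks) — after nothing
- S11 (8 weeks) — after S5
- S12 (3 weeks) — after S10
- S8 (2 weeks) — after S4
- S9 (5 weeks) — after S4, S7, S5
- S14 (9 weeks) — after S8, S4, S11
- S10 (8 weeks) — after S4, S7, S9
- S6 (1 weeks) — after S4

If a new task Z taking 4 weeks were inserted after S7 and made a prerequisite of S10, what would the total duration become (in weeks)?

20

Originally the schedule takes 20 weeks.
With Z inserted, S10 now waits for max(S4, S7, S9, Z).
New critical path: S4→S7→S9→S10→S12 = 1+3+5+8+3 = 20 ⇒ 20 weeks.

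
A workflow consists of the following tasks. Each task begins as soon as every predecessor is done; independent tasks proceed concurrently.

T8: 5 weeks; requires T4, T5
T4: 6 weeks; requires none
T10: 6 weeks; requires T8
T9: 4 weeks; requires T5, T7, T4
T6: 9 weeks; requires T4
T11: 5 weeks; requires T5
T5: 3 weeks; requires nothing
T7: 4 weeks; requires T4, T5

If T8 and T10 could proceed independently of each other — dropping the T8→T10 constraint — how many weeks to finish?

With the dependency in place, T4→T8→T10 = 6+5+6 = 17 sets the finish at 17 weeks.
Without T8→T10, T10's earliest start moves from 11 to 0.
After: T4→T6 = 6+9 = 15 → 15 weeks.

15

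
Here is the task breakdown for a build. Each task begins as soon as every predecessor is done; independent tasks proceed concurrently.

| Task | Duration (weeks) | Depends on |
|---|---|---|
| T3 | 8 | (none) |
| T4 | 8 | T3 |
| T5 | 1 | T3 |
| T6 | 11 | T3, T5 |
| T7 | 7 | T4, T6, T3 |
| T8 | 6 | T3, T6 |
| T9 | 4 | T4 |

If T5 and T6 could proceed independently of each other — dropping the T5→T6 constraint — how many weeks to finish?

26

Original critical path: T3→T5→T6→T7 = 8+1+11+7 = 27 ⇒ 27 weeks.
Without T5→T6, T6's earliest start moves from 9 to 8.
After: T3→T6→T7 = 8+11+7 = 26 → 26 weeks.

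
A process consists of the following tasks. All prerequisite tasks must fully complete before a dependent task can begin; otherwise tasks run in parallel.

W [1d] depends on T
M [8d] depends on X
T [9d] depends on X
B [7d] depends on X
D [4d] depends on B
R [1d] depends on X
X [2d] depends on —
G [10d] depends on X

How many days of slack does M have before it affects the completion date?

Critical path: X→B→D = 2+7+4 = 13, so the finish is 13 days.
M finishes as early as 10 and must finish by 13.
Float = 13 − 10 = 3.

3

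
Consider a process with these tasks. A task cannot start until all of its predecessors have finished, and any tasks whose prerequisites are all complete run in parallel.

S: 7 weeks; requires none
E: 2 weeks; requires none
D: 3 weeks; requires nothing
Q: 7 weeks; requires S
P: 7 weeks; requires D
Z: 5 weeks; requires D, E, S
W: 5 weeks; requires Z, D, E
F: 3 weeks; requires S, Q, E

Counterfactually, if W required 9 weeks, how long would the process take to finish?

21

Critical path before the change: S→Z→W = 7+5+5 = 17 giving 17 weeks.
Since W is critical, the +4 change carries straight to that chain (now 21 weeks).
No other chain overtakes it, so the finish is 21 weeks.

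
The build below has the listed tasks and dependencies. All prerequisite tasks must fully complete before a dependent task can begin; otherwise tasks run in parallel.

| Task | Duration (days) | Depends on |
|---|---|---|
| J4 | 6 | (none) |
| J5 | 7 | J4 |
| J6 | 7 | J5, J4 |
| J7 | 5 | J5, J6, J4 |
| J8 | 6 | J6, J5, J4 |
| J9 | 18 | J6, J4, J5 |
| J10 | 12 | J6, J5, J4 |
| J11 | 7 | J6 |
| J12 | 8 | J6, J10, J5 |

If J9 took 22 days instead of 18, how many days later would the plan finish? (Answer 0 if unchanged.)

2

Baseline: J4→J5→J6→J10→J12 = 6+7+7+12+8 = 40 → 40 days.
J9 is off the critical path — its longest chain is 38 days, giving 2 of slack.
The binding chain switches to J4→J5→J6→J9 = 6+7+7+22 = 42; finish 42 days.
Change in finish: 42 − 40 = +2 days.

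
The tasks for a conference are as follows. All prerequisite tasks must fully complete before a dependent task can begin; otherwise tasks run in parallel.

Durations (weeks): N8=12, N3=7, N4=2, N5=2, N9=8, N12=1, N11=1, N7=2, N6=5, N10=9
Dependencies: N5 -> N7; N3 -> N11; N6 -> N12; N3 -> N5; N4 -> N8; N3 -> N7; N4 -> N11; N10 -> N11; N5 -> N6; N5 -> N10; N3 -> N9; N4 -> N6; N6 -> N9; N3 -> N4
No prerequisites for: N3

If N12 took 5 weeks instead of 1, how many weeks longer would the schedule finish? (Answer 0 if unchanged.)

As given, the longest chain is N3→N4→N6→N9 = 7+2+5+8 = 22, so the finish is 22 weeks.
The longest path through N12 is only 15 weeks, so N12 has float 7.
No other chain overtakes it, so the finish is 22 weeks.
Change in finish: 22 − 22 = +0 weeks.

0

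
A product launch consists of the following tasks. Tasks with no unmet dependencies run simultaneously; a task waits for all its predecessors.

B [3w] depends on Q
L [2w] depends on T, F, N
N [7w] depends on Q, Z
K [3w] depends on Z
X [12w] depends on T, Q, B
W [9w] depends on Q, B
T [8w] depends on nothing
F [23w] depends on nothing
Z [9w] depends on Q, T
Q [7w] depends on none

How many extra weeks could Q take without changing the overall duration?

The longest chain is T→Z→N→L = 8+9+7+2 = 26; overall finish 26 weeks.
Q finishes as early as 7 and must finish by 8.
So Q can slip 8 − 7 = 1 week.

1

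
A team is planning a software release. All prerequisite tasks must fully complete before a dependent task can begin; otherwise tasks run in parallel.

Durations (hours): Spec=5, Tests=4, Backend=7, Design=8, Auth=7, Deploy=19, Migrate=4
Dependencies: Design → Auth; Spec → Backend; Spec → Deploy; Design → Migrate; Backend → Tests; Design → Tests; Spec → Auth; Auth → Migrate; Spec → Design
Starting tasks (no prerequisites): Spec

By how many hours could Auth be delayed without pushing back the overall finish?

Critical path: Spec→Design→Auth→Migrate = 5+8+7+4 = 24, so the finish is 24 hours.
The longest chain containing Auth totals 24 hours.
Float = 24 − 24 = 0.

0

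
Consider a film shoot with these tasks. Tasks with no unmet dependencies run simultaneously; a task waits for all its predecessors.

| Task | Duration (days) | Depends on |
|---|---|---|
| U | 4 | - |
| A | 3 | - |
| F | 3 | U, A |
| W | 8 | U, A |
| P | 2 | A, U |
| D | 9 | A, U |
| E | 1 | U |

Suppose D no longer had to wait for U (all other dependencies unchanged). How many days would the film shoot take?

Before: longest chain U→D = 4+9 = 13, finish 13.
Without U→D, D's earliest start moves from 4 to 3.
New critical path: U→W = 4+8 = 12 ⇒ 12 days.

12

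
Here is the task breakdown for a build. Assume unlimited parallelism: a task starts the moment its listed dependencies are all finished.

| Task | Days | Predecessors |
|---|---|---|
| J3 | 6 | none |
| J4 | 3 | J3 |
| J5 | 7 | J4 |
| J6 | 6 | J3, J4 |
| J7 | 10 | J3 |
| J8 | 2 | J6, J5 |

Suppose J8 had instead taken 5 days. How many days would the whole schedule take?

Baseline: J3→J4→J5→J8 = 6+3+7+2 = 18 → 18 days.
J8 is on the critical path; changing it to 5 makes that path 21 days.
That remains the longest chain; total 21 days.

21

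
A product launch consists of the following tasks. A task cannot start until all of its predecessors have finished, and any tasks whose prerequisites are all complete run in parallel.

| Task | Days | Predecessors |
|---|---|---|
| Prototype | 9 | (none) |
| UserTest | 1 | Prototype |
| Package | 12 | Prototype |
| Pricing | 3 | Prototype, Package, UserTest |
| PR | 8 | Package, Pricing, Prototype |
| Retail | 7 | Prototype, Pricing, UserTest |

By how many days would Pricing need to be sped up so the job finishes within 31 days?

Current finish: 32 days; target: 31.
Pricing is on every critical path, so each day cut from Pricing cuts the finish by one (this holds down to a finish of 30).
Need 32 − 31 = 1 day off Pricing → Pricing becomes 2 days, finish becomes 31.

1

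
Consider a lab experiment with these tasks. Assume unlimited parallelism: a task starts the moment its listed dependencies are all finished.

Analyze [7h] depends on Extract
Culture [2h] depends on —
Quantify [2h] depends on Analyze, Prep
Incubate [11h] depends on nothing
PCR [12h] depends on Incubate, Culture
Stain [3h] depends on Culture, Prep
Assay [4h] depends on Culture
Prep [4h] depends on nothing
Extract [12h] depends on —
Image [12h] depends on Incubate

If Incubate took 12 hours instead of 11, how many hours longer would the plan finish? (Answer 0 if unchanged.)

1

Baseline: Incubate→PCR = 11+12 = 23 → 23 hours.
Since Incubate is critical, the +1 change carries straight to that chain (now 24 hours).
No other chain overtakes it, so the finish is 24 hours.
Change in finish: 24 − 23 = +1 hours.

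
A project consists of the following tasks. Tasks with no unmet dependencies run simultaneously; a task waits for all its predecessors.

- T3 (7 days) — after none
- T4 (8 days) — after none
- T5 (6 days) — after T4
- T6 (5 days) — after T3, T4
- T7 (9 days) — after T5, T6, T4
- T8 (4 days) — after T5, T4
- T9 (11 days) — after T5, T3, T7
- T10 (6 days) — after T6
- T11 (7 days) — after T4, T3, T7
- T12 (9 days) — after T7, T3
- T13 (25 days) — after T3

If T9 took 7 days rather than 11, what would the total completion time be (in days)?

Critical path before the change: T4→T5→T7→T9 = 8+6+9+11 = 34 giving 34 days.
Since T9 is critical, the -4 change carries straight to that chain (now 30 days).
Now T3→T13 = 7+25 = 32 is longest, so the finish becomes 32 days.

32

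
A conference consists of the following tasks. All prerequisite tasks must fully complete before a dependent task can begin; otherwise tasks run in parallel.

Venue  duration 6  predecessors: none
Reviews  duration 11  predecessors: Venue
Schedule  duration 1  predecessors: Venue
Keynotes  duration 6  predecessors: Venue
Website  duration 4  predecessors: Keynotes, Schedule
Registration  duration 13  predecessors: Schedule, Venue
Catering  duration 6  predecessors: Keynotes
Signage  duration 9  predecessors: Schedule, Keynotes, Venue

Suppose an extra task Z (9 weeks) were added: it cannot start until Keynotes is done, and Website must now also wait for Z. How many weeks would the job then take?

Originally the job takes 21 weeks.
With Z inserted, Website now waits for max(Keynotes, Schedule, Z).
New critical path: Venue→Keynotes→Z→Website = 6+6+9+4 = 25 ⇒ 25 weeks.

25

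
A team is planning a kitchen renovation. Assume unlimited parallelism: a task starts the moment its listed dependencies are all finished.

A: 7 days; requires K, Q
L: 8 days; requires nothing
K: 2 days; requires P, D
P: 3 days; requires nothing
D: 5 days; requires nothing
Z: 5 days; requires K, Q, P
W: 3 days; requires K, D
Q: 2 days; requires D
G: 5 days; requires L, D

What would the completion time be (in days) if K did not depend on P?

With the dependency in place, D→K→A = 5+2+7 = 14 sets the finish at 14 days.
Dropping P→K doesn't change K's earliest start (5); another predecessor still binds.
The longest chain is now D→K→A = 5+2+7 = 14, so the project takes 14 days.

14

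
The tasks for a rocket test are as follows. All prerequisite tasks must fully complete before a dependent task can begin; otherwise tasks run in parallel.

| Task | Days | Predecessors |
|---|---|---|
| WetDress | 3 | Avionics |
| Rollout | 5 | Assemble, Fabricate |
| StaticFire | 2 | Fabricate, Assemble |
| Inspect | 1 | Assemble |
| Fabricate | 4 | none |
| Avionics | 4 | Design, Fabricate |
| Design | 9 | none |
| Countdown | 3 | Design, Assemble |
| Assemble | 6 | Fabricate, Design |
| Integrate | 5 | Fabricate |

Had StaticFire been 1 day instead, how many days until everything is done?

Actual critical path: Design→Assemble→Rollout = 9+6+5 = 20 ⇒ 20 days.
StaticFire is off the critical path — its longest chain is 17 days, giving 3 of slack.
That remains the longest chain; total 20 days.

20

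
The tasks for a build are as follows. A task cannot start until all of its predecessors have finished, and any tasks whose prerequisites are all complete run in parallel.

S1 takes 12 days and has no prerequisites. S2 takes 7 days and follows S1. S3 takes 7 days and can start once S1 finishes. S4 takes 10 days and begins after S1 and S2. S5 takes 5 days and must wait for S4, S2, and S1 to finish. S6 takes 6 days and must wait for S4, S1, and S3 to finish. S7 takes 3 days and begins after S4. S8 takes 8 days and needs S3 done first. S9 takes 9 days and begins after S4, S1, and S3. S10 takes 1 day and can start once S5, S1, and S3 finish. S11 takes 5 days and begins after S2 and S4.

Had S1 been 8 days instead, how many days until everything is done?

34

As given, the longest chain is S1→S2→S4→S9 = 12+7+10+9 = 38, so the finish is 38 days.
S1 is on the critical path; changing it to 8 makes that path 34 days.
No other chain overtakes it, so the finish is 34 days.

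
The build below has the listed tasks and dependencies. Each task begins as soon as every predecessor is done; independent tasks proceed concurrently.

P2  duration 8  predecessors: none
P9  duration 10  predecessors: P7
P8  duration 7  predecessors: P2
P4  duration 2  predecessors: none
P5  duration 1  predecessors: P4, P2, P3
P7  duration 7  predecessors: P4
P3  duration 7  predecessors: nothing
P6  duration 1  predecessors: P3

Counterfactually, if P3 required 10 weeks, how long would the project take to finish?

Actual critical path: P4→P7→P9 = 2+7+10 = 19 ⇒ 19 weeks.
P3 has 11 weeks of float (longest path through it is 8).
That remains the longest chain; total 19 weeks.

19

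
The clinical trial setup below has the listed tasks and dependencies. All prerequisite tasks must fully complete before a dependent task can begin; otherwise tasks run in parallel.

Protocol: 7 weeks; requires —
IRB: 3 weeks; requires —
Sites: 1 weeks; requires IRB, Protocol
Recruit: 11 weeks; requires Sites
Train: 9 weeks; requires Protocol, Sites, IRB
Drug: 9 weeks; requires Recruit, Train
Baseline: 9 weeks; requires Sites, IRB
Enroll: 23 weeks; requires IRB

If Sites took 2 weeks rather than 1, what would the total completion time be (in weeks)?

Actual critical path: Protocol→Sites→Recruit→Drug = 7+1+11+9 = 28 ⇒ 28 weeks.
Sites is on the critical path; changing it to 2 makes that path 29 weeks.
No other chain overtakes it, so the finish is 29 weeks.

29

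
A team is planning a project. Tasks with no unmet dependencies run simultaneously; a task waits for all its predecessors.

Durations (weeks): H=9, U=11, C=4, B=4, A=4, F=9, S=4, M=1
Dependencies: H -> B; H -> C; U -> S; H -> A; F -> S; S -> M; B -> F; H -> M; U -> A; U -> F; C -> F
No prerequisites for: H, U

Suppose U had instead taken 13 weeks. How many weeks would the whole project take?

Baseline: H→C→F→S→M = 9+4+9+4+1 = 27 → 27 weeks.
U has 2 weeks of float (longest path through it is 25).
The critical path is still H→C→F→S→M; finish is now 27 weeks.

27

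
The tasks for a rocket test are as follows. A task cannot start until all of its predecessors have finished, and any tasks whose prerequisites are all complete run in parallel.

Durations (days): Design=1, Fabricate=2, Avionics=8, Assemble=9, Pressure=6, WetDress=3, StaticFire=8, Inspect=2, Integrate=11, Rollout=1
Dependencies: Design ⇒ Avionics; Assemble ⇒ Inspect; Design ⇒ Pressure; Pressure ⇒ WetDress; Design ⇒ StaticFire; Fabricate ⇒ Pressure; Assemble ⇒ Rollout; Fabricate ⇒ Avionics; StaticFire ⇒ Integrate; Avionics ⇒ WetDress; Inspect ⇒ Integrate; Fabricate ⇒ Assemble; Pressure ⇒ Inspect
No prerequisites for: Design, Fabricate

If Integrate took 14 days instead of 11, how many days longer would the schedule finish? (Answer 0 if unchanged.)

Critical path before the change: Fabricate→Assemble→Inspect→Integrate = 2+9+2+11 = 24 giving 24 days.
Integrate is on the critical path; changing it to 14 makes that path 27 days.
That remains the longest chain; total 27 days.
Change in finish: 27 − 24 = +3 days.

3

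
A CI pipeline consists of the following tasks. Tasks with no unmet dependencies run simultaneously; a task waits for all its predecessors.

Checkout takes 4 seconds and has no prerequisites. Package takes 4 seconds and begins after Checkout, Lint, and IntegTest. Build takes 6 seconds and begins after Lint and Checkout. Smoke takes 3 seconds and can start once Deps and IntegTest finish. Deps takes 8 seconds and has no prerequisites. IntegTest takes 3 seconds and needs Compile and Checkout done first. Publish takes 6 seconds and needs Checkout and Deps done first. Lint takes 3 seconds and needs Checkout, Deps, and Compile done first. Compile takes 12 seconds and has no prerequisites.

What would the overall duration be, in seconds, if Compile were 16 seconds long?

As given, the longest chain is Compile→Lint→Build = 12+3+6 = 21, so the finish is 21 seconds.
Since Compile is critical, the +4 change carries straight to that chain (now 25 seconds).
That remains the longest chain; total 25 seconds.

25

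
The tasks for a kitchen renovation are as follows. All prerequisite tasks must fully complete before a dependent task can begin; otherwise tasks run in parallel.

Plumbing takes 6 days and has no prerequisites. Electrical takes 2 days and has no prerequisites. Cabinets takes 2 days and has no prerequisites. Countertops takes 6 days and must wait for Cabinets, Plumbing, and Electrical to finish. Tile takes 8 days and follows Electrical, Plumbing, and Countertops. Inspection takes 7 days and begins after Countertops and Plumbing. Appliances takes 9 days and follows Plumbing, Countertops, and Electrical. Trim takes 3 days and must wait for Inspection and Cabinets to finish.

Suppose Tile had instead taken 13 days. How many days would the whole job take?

Actual critical path: Plumbing→Countertops→Inspection→Trim = 6+6+7+3 = 22 ⇒ 22 days.
Tile has 2 days of float (longest path through it is 20).
New critical path: Plumbing→Countertops→Tile = 6+6+13 = 25 ⇒ 25 days.

25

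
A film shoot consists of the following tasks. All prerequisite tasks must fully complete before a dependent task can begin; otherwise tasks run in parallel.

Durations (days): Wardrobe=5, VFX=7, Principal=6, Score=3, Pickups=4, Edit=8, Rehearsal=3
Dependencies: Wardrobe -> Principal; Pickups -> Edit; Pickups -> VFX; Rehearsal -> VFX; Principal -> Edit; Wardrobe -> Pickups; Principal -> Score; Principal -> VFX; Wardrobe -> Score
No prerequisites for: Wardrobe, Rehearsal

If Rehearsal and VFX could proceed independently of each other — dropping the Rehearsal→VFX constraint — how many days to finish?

19

Before: longest chain Wardrobe→Principal→Edit = 5+6+8 = 19, finish 19.
Dropping Rehearsal→VFX doesn't change VFX's earliest start (11); another predecessor still binds.
New critical path: Wardrobe→Principal→Edit = 5+6+8 = 19 ⇒ 19 days.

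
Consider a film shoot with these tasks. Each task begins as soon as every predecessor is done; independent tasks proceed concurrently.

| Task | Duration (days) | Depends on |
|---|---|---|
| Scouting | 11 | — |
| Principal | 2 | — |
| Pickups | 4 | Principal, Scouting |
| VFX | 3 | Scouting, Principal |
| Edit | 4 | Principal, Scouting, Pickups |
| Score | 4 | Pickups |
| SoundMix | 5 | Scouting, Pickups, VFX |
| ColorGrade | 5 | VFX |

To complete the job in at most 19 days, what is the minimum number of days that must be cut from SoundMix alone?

Current finish: 20 days; target: 19.
SoundMix is on every critical path, so each day cut from SoundMix cuts the finish by one (this holds down to a finish of 19).
Need 20 − 19 = 1 day off SoundMix → SoundMix becomes 4 days, finish becomes 19.

1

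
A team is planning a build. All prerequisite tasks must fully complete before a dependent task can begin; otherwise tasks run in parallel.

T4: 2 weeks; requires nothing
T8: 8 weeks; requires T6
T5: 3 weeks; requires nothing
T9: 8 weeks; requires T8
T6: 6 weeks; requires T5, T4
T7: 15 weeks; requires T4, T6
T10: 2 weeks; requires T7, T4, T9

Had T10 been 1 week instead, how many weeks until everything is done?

As given, the longest chain is T5→T6→T8→T9→T10 = 3+6+8+8+2 = 27, so the finish is 27 weeks.
T10 is on the critical path; changing it to 1 makes that path 26 weeks.
No other chain overtakes it, so the finish is 26 weeks.

26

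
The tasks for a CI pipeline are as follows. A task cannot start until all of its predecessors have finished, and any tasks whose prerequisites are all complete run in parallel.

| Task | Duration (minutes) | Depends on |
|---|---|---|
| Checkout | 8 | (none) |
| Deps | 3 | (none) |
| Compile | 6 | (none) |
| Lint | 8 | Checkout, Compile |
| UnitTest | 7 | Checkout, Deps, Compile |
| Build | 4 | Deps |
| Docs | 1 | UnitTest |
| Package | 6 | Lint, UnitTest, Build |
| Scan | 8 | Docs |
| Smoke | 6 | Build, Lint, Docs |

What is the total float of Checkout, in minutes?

Critical path: Checkout→UnitTest→Docs→Scan = 8+7+1+8 = 24, so the finish is 24 minutes.
Checkout finishes as early as 8 and must finish by 8.
Slack of Checkout = 0 − 0 = 0 minutes.

0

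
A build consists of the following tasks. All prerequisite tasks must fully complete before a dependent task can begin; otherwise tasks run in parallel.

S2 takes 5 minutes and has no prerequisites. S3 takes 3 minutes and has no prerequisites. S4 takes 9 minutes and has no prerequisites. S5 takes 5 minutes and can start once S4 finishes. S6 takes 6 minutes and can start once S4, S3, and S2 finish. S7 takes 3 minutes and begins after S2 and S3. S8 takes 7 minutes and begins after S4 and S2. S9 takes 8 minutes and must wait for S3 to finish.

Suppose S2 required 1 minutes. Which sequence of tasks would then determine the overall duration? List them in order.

S4, S8

The binding path is S4→S8 = 9+7 = 16; finish at 16 minutes.
S2 is off the critical path — its longest chain is 12 minutes, giving 4 of slack.
That remains the longest chain; total 16 minutes.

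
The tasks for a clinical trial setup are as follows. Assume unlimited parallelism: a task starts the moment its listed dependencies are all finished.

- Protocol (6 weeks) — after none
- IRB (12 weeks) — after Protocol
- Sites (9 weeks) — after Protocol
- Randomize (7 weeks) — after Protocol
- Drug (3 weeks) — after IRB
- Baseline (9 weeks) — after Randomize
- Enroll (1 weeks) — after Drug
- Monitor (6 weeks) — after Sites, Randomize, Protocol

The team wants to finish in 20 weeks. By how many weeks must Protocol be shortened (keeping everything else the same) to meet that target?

Current finish: 22 weeks; target: 20.
Protocol is on every critical path, so each week cut from Protocol cuts the finish by one (this holds down to a finish of 17).
Need 22 − 20 = 2 weeks off Protocol → Protocol becomes 4 weeks, finish becomes 20.

2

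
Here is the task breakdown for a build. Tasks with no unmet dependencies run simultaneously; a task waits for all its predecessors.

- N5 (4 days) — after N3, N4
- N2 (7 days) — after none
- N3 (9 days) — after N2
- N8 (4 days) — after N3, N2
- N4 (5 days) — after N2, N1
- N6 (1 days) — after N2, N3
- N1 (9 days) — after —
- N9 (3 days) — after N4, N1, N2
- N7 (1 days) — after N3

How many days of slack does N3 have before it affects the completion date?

0

N2→N3→N5 = 7+9+4 = 20 sets the makespan at 20 days.
Longest path through N3: 20 days (earliest finish 16, latest finish 16).
So N3 can slip 16 − 16 = 0 days.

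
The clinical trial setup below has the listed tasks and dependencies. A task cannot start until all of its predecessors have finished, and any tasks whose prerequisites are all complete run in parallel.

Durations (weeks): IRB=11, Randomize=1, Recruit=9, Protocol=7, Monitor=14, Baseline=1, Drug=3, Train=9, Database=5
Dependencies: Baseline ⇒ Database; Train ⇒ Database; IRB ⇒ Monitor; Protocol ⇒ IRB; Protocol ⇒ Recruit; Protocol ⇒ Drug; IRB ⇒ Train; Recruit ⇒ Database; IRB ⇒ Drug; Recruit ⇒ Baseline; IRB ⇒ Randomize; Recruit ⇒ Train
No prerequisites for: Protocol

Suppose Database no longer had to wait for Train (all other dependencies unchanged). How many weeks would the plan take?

Before: longest chain Protocol→IRB→Train→Database = 7+11+9+5 = 32, finish 32.
Without Train→Database, Database's earliest start moves from 27 to 17.
The longest chain is now Protocol→IRB→Monitor = 7+11+14 = 32, so the plan takes 32 weeks.

32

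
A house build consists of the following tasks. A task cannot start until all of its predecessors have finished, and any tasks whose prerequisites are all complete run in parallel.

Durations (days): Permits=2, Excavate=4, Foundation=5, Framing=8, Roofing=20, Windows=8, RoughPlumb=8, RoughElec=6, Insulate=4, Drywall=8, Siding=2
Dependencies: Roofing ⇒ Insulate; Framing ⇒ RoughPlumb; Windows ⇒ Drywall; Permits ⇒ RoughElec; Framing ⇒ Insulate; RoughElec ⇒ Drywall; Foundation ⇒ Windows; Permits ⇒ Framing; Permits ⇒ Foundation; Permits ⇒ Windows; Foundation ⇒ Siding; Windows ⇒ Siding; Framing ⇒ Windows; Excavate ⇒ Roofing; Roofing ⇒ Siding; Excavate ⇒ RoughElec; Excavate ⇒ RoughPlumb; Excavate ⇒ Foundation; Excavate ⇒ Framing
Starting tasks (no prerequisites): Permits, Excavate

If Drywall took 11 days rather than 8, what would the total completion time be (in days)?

31

As given, the longest chain is Excavate→Framing→Windows→Drywall = 4+8+8+8 = 28, so the finish is 28 days.
Since Drywall is critical, the +3 change carries straight to that chain (now 31 days).
The critical path is still Excavate→Framing→Windows→Drywall; finish is now 31 days.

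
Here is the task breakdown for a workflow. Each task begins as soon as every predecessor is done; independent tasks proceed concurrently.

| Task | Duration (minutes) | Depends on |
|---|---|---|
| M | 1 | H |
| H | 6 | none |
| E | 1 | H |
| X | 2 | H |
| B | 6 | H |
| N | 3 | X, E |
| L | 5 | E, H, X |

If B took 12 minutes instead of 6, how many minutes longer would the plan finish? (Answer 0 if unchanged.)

5

As given, the longest chain is H→X→L = 6+2+5 = 13, so the finish is 13 minutes.
The longest path through B is only 12 minutes, so B has float 1.
Now H→B = 6+12 = 18 is longest, so the finish becomes 18 minutes.
Change in finish: 18 − 13 = +5 minutes.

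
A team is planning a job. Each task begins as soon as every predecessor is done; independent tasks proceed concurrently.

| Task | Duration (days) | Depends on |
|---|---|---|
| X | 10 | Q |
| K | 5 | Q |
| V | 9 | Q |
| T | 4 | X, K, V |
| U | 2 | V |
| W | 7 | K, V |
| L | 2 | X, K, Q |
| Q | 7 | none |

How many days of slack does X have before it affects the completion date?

The longest chain is Q→V→W = 7+9+7 = 23; overall finish 23 days.
X finishes as early as 17 and must finish by 19.
Slack of X = 9 − 7 = 2 days.

2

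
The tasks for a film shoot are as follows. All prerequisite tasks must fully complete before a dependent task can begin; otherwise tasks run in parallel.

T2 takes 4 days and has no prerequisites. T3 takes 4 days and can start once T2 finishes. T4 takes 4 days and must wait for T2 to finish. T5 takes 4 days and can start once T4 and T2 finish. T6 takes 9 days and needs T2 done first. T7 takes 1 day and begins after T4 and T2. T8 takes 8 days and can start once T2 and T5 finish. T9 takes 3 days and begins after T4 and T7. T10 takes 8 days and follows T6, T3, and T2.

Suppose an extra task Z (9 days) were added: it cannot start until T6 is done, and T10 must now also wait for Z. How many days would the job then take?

30

Originally the job takes 21 days.
With Z inserted, T10 now waits for max(T6, T3, T2, Z).
New critical path: T2→T6→Z→T10 = 4+9+9+8 = 30 ⇒ 30 days.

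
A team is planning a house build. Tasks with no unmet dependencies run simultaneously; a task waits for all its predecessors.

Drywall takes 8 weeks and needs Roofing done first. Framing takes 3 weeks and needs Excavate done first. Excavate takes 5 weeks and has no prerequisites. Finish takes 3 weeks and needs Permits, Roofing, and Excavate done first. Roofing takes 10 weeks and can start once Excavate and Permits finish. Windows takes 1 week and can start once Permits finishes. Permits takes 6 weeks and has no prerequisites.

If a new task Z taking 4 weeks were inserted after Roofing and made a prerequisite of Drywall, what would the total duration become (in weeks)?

28

Originally the project takes 24 weeks.
With Z inserted, Drywall now waits for max(Roofing, Z).
New critical path: Permits→Roofing→Z→Drywall = 6+10+4+8 = 28 ⇒ 28 weeks.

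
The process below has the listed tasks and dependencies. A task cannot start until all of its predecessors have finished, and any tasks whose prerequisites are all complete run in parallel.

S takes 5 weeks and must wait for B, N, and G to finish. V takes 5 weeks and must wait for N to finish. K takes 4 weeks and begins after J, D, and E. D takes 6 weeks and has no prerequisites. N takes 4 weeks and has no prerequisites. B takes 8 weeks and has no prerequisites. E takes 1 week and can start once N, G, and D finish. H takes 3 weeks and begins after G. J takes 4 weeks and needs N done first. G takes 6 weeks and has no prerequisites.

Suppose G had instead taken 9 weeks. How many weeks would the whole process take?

14

Critical path before the change: B→S = 8+5 = 13 giving 13 weeks.
G has 2 weeks of float (longest path through it is 11).
Now G→E→K = 9+1+4 = 14 is longest, so the finish becomes 14 weeks.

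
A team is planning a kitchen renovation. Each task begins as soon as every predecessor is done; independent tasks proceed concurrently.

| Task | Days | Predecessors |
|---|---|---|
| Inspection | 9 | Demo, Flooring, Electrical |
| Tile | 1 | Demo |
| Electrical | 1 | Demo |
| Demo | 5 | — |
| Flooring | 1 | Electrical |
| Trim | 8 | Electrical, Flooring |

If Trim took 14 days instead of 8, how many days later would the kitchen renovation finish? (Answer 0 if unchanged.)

Critical path before the change: Demo→Electrical→Flooring→Inspection = 5+1+1+9 = 16 giving 16 days.
Trim has 1 day of float (longest path through it is 15).
The binding chain switches to Demo→Electrical→Flooring→Trim = 5+1+1+14 = 21; finish 21 days.
Change in finish: 21 − 16 = +5 days.

5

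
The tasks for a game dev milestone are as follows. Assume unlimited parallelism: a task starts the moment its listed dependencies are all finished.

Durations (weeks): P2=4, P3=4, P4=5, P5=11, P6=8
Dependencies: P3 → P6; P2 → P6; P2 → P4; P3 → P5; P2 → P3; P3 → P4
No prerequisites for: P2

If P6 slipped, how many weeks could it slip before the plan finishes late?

P2→P3→P5 = 4+4+11 = 19 sets the makespan at 19 weeks.
P6 finishes as early as 16 and must finish by 19.
Slack of P6 = 11 − 8 = 3 weeks.

3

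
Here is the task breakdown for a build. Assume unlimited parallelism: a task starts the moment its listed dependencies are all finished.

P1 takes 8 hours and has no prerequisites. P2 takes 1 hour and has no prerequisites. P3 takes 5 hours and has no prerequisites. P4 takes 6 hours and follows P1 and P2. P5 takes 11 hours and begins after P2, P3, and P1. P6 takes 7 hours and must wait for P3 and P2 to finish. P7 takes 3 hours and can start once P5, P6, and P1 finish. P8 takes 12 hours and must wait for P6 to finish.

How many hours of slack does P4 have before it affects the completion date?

The longest chain is P3→P6→P8 = 5+7+12 = 24; overall finish 24 hours.
The longest chain containing P4 totals 14 hours.
So P4 can slip 24 − 14 = 10 hours.

10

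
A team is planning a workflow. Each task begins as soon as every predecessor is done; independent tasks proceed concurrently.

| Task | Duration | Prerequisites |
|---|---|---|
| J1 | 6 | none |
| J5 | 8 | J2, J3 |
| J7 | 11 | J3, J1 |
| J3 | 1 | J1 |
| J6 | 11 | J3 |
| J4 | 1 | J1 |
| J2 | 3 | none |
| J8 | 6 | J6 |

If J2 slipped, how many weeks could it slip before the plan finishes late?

The longest chain is J1→J3→J6→J8 = 6+1+11+6 = 24; overall finish 24 weeks.
Longest path through J2: 11 weeks (earliest finish 3, latest finish 16).
Float = 24 − 11 = 13.

13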